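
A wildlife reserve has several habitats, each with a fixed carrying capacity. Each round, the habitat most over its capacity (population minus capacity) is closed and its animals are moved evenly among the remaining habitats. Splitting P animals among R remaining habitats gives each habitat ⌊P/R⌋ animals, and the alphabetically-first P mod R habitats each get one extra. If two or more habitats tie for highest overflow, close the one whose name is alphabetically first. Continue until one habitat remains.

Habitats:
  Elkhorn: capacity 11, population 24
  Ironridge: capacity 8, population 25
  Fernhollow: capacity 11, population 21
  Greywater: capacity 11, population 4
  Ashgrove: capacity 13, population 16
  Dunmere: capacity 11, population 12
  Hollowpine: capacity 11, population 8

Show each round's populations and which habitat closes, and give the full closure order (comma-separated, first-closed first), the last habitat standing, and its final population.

Round 1: Ashgrove=16 Dunmere=12 Elkhorn=24 Fernhollow=21 Greywater=4 Hollowpine=8 Ironridge=25 → close Ironridge (overflow 17)
  25÷6 = 4 each, +1 to first 1
Round 2: Ashgrove=21 Dunmere=16 Elkhorn=28 Fernhollow=25 Greywater=8 Hollowpine=12 → close Elkhorn (overflow 17)
  28÷5 = 5 each, +1 to first 3
Round 3: Ashgrove=27 Dunmere=22 Fernhollow=31 Greywater=13 Hollowpine=17 → close Fernhollow (overflow 20)
  31÷4 = 7 each, +1 to first 3
Round 4: Ashgrove=35 Dunmere=30 Greywater=21 Hollowpine=24 → close Ashgrove (overflow 22)
  35÷3 = 11 each, +1 to first 2
Round 5: Dunmere=42 Greywater=33 Hollowpine=35 → close Dunmere (overflow 31)
  42÷2 = 21 each, +1 to first 0
Round 6: Greywater=54 Hollowpine=56 → close Hollowpine (overflow 45)
  56÷1 = 56 each, +1 to first 0

Closure order: Ironridge, Elkhorn, Fernhollow, Ashgrove, Dunmere, Hollowpine
Last habitat: Greywater with 110 animals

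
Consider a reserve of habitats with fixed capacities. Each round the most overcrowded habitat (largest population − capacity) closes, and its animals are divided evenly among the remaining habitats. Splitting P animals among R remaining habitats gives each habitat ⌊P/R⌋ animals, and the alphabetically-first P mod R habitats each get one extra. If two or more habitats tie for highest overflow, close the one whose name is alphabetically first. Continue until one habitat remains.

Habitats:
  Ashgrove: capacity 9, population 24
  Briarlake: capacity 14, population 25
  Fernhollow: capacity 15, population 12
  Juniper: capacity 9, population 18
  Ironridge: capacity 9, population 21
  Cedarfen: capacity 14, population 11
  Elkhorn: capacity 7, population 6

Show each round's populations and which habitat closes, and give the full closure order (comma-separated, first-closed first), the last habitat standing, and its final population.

Closure order: Ashgrove, Ironridge, Briarlake, Juniper, Elkhorn, Cedarfen
Last habitat: Fernhollow with 117 animals

Round 1: Ashgrove=24 Briarlake=25 Cedarfen=11 Elkhorn=6 Fernhollow=12 Ironridge=21 Juniper=18 → close Ashgrove (overflow 15)
  24÷6 = 4 each, +1 to first 0
Round 2: Briarlake=29 Cedarfen=15 Elkhorn=10 Fernhollow=16 Ironridge=25 Juniper=22 → close Ironridge (overflow 16)
  25÷5 = 5 each, +1 to first 0
Round 3: Briarlake=34 Cedarfen=20 Elkhorn=15 Fernhollow=21 Juniper=27 → close Briarlake (overflow 20)
  34÷4 = 8 each, +1 to first 2
Round 4: Cedarfen=29 Elkhorn=24 Fernhollow=29 Juniper=35 → close Juniper (overflow 26)
  35÷3 = 11 each, +1 to first 2
Round 5: Cedarfen=41 Elkhorn=36 Fernhollow=40 → close Elkhorn (overflow 29)
  36÷2 = 18 each, +1 to first 0
Round 6: Cedarfen=59 Fernhollow=58 → close Cedarfen (overflow 45)
  59÷1 = 59 each, +1 to first 0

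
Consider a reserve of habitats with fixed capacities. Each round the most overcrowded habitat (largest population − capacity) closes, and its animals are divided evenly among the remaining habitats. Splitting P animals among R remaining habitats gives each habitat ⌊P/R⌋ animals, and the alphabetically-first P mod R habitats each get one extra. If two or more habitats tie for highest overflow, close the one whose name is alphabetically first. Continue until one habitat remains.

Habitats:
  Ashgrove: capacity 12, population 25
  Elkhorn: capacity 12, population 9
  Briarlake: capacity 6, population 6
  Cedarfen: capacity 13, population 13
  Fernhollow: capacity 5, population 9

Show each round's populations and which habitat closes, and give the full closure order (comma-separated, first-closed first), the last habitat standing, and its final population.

Closure order: Ashgrove, Fernhollow, Briarlake, Cedarfen
Last habitat: Elkhorn with 62 animals

Round 1: Ashgrove=25 Briarlake=6 Cedarfen=13 Elkhorn=9 Fernhollow=9 → close Ashgrove (overflow 13)
  25÷4 = 6 each, +1 to first 1
Round 2: Briarlake=13 Cedarfen=19 Elkhorn=15 Fernhollow=15 → close Fernhollow (overflow 10)
  15÷3 = 5 each, +1 to first 0
Round 3: Briarlake=18 Cedarfen=24 Elkhorn=20 → close Briarlake (overflow 12)
  18÷2 = 9 each, +1 to first 0
Round 4: Cedarfen=33 Elkhorn=29 → close Cedarfen (overflow 20)
  33÷1 = 33 each, +1 to first 0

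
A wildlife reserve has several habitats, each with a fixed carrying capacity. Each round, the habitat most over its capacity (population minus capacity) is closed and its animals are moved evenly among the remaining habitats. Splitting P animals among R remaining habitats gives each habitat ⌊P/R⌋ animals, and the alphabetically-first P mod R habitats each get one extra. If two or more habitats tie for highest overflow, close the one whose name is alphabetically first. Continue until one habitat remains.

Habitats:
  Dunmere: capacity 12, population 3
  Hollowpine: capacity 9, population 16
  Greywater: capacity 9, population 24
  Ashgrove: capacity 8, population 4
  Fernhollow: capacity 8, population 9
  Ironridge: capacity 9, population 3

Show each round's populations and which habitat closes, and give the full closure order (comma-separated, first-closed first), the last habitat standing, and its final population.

Closure order: Greywater, Hollowpine, Fernhollow, Ashgrove, Ironridge
Last habitat: Dunmere with 59 animals

Round 1: Ashgrove=4 Dunmere=3 Fernhollow=9 Greywater=24 Hollowpine=16 Ironridge=3 → close Greywater (overflow 15)
  24÷5 = 4 each, +1 to first 4
Round 2: Ashgrove=9 Dunmere=8 Fernhollow=14 Hollowpine=21 Ironridge=7 → close Hollowpine (overflow 12)
  21÷4 = 5 each, +1 to first 1
Round 3: Ashgrove=15 Dunmere=13 Fernhollow=19 Ironridge=12 → close Fernhollow (overflow 11)
  19÷3 = 6 each, +1 to first 1
Round 4: Ashgrove=22 Dunmere=19 Ironridge=18 → close Ashgrove (overflow 14)
  22÷2 = 11 each, +1 to first 0
Round 5: Dunmere=30 Ironridge=29 → close Ironridge (overflow 20)
  29÷1 = 29 each, +1 to first 0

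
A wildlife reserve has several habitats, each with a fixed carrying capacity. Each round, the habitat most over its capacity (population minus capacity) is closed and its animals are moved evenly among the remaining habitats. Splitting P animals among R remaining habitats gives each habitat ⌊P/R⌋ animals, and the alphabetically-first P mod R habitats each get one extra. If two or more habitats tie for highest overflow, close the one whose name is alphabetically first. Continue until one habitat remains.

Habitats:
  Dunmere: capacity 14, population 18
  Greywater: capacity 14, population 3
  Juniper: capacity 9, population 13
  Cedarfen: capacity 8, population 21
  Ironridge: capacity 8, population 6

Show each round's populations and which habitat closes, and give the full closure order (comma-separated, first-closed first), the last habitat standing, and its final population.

Round 1: Cedarfen=21 Dunmere=18 Greywater=3 Ironridge=6 Juniper=13 → close Cedarfen (overflow 13)
  21÷4 = 5 each, +1 to first 1
Round 2: Dunmere=24 Greywater=8 Ironridge=11 Juniper=18 → close Dunmere (overflow 10)
  24÷3 = 8 each, +1 to first 0
Round 3: Greywater=16 Ironridge=19 Juniper=26 → close Juniper (overflow 17)
  26÷2 = 13 each, +1 to first 0
Round 4: Greywater=29 Ironridge=32 → close Ironridge (overflow 24)
  32÷1 = 32 each, +1 to first 0

Closure order: Cedarfen, Dunmere, Juniper, Ironridge
Last habitat: Greywater with 61 animals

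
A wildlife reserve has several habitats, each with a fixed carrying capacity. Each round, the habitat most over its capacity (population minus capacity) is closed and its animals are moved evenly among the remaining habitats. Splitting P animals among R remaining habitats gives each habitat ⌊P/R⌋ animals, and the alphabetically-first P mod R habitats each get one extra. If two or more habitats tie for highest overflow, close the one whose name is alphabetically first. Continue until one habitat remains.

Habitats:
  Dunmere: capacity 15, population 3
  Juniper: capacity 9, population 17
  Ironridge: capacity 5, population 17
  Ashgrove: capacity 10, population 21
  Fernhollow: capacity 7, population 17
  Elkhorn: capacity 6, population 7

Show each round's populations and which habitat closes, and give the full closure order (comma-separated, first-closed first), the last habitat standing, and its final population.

Round 1: Ashgrove=21 Dunmere=3 Elkhorn=7 Fernhollow=17 Ironridge=17 Juniper=17 → close Ironridge (overflow 12)
  17÷5 = 3 each, +1 to first 2
Round 2: Ashgrove=25 Dunmere=7 Elkhorn=10 Fernhollow=20 Juniper=20 → close Ashgrove (overflow 15)
  25÷4 = 6 each, +1 to first 1
Round 3: Dunmere=14 Elkhorn=16 Fernhollow=26 Juniper=26 → close Fernhollow (overflow 19)
  26÷3 = 8 each, +1 to first 2
Round 4: Dunmere=23 Elkhorn=25 Juniper=34 → close Juniper (overflow 25)
  34÷2 = 17 each, +1 to first 0
Round 5: Dunmere=40 Elkhorn=42 → close Elkhorn (overflow 36)
  42÷1 = 42 each, +1 to first 0

Closure order: Ironridge, Ashgrove, Fernhollow, Juniper, Elkhorn
Last habitat: Dunmere with 82 animals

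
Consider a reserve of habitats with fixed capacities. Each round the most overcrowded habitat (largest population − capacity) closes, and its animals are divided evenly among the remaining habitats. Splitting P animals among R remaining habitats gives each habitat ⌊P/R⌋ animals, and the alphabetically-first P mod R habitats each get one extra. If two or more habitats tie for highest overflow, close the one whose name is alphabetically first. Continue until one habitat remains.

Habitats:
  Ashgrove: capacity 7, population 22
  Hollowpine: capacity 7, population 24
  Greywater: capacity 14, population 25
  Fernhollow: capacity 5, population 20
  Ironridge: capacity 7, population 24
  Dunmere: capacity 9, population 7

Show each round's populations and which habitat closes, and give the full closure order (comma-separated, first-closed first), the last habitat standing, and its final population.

Closure order: Hollowpine, Ironridge, Ashgrove, Fernhollow, Greywater
Last habitat: Dunmere with 122 animals

Round 1: Ashgrove=22 Dunmere=7 Fernhollow=20 Greywater=25 Hollowpine=24 Ironridge=24 → close Hollowpine (overflow 17)
  24÷5 = 4 each, +1 to first 4
Round 2: Ashgrove=27 Dunmere=12 Fernhollow=25 Greywater=30 Ironridge=28 → close Ironridge (overflow 21)
  28÷4 = 7 each, +1 to first 0
Round 3: Ashgrove=34 Dunmere=19 Fernhollow=32 Greywater=37 → close Ashgrove (overflow 27)
  34÷3 = 11 each, +1 to first 1
Round 4: Dunmere=31 Fernhollow=43 Greywater=48 → close Fernhollow (overflow 38)
  43÷2 = 21 each, +1 to first 1
Round 5: Dunmere=53 Greywater=69 → close Greywater (overflow 55)
  69÷1 = 69 each, +1 to first 0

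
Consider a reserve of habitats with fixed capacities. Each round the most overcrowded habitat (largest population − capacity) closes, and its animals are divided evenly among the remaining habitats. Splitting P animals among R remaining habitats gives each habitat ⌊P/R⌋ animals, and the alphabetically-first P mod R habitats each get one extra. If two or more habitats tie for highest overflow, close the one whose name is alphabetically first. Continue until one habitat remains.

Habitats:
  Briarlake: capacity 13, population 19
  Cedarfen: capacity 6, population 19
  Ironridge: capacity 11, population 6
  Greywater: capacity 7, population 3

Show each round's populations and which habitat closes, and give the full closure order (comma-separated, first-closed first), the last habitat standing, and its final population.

Round 1: Briarlake=19 Cedarfen=19 Greywater=3 Ironridge=6 → close Cedarfen (overflow 13)
  19÷3 = 6 each, +1 to first 1
Round 2: Briarlake=26 Greywater=9 Ironridge=12 → close Briarlake (overflow 13)
  26÷2 = 13 each, +1 to first 0
Round 3: Greywater=22 Ironridge=25 → close Greywater (overflow 15)
  22÷1 = 22 each, +1 to first 0

Closure order: Cedarfen, Briarlake, Greywater
Last habitat: Ironridge with 47 animals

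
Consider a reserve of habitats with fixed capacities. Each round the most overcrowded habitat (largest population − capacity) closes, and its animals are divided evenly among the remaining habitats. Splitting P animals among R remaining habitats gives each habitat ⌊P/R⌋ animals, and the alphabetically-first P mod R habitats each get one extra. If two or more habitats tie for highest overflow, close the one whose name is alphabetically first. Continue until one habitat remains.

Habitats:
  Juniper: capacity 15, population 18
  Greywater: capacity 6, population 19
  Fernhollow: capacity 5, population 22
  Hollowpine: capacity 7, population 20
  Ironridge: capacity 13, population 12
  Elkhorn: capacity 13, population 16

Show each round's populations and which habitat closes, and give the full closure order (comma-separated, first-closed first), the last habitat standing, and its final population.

Closure order: Fernhollow, Greywater, Hollowpine, Elkhorn, Juniper
Last habitat: Ironridge with 107 animals

Round 1: Elkhorn=16 Fernhollow=22 Greywater=19 Hollowpine=20 Ironridge=12 Juniper=18 → close Fernhollow (overflow 17)
  22÷5 = 4 each, +1 to first 2
Round 2: Elkhorn=21 Greywater=24 Hollowpine=24 Ironridge=16 Juniper=22 → close Greywater (overflow 18)
  24÷4 = 6 each, +1 to first 0
Round 3: Elkhorn=27 Hollowpine=30 Ironridge=22 Juniper=28 → close Hollowpine (overflow 23)
  30÷3 = 10 each, +1 to first 0
Round 4: Elkhorn=37 Ironridge=32 Juniper=38 → close Elkhorn (overflow 24)
  37÷2 = 18 each, +1 to first 1
Round 5: Ironridge=51 Juniper=56 → close Juniper (overflow 41)
  56÷1 = 56 each, +1 to first 0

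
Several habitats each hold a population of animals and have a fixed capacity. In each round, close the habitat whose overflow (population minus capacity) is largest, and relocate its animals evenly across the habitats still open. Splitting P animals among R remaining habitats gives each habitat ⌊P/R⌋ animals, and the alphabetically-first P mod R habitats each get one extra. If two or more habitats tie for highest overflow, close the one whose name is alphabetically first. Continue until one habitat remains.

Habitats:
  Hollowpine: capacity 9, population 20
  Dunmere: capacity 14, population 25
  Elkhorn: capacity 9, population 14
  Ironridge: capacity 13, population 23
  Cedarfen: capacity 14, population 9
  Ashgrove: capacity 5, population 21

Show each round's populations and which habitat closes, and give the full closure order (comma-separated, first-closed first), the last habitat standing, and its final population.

Round 1: Ashgrove=21 Cedarfen=9 Dunmere=25 Elkhorn=14 Hollowpine=20 Ironridge=23 → close Ashgrove (overflow 16)
  21÷5 = 4 each, +1 to first 1
Round 2: Cedarfen=14 Dunmere=29 Elkhorn=18 Hollowpine=24 Ironridge=27 → close Dunmere (overflow 15)
  29÷4 = 7 each, +1 to first 1
Round 3: Cedarfen=22 Elkhorn=25 Hollowpine=31 Ironridge=34 → close Hollowpine (overflow 22)
  31÷3 = 10 each, +1 to first 1
Round 4: Cedarfen=33 Elkhorn=35 Ironridge=44 → close Ironridge (overflow 31)
  44÷2 = 22 each, +1 to first 0
Round 5: Cedarfen=55 Elkhorn=57 → close Elkhorn (overflow 48)
  57÷1 = 57 each, +1 to first 0

Closure order: Ashgrove, Dunmere, Hollowpine, Ironridge, Elkhorn
Last habitat: Cedarfen with 112 animals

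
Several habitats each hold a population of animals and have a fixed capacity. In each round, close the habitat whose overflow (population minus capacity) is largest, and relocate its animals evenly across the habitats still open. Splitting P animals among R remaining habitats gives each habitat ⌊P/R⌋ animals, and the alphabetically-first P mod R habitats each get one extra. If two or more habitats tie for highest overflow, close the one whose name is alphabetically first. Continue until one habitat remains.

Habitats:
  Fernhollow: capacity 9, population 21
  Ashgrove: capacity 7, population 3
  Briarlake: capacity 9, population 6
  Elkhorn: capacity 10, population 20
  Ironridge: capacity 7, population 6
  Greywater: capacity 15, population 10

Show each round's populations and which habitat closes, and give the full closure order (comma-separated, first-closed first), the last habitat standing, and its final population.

Closure order: Fernhollow, Elkhorn, Ironridge, Ashgrove, Briarlake
Last habitat: Greywater with 66 animals

Round 1: Ashgrove=3 Briarlake=6 Elkhorn=20 Fernhollow=21 Greywater=10 Ironridge=6 → close Fernhollow (overflow 12)
  21÷5 = 4 each, +1 to first 1
Round 2: Ashgrove=8 Briarlake=10 Elkhorn=24 Greywater=14 Ironridge=10 → close Elkhorn (overflow 14)
  24÷4 = 6 each, +1 to first 0
Round 3: Ashgrove=14 Briarlake=16 Greywater=20 Ironridge=16 → close Ironridge (overflow 9)
  16÷3 = 5 each, +1 to first 1
Round 4: Ashgrove=20 Briarlake=21 Greywater=25 → close Ashgrove (overflow 13)
  20÷2 = 10 each, +1 to first 0
Round 5: Briarlake=31 Greywater=35 → close Briarlake (overflow 22)
  31÷1 = 31 each, +1 to first 0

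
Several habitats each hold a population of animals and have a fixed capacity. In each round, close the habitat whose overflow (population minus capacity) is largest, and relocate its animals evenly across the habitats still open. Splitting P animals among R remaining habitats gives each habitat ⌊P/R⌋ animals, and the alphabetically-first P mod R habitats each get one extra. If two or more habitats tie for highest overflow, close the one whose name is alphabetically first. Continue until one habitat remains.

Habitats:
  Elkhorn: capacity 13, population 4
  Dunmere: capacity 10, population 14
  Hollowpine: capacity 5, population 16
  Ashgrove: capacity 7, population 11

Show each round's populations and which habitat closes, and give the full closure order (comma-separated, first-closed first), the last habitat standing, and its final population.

Round 1: Ashgrove=11 Dunmere=14 Elkhorn=4 Hollowpine=16 → close Hollowpine (overflow 11)
  16÷3 = 5 each, +1 to first 1
Round 2: Ashgrove=17 Dunmere=19 Elkhorn=9 → close Ashgrove (overflow 10)
  17÷2 = 8 each, +1 to first 1
Round 3: Dunmere=28 Elkhorn=17 → close Dunmere (overflow 18)
  28÷1 = 28 each, +1 to first 0

Closure order: Hollowpine, Ashgrove, Dunmere
Last habitat: Elkhorn with 45 animals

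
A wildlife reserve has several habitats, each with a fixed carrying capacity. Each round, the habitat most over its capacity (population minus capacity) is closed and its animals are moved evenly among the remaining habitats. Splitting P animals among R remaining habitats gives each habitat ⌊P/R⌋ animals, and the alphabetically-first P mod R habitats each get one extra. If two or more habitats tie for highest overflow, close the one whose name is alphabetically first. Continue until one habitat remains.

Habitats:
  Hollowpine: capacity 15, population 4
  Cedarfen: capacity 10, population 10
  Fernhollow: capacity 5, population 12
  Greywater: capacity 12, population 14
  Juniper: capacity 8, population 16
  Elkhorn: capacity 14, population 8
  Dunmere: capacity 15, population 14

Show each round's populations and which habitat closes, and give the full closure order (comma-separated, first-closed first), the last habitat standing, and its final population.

Closure order: Juniper, Fernhollow, Greywater, Cedarfen, Dunmere, Elkhorn
Last habitat: Hollowpine with 78 animals

Round 1: Cedarfen=10 Dunmere=14 Elkhorn=8 Fernhollow=12 Greywater=14 Hollowpine=4 Juniper=16 → close Juniper (overflow 8)
  16÷6 = 2 each, +1 to first 4
Round 2: Cedarfen=13 Dunmere=17 Elkhorn=11 Fernhollow=15 Greywater=16 Hollowpine=6 → close Fernhollow (overflow 10)
  15÷5 = 3 each, +1 to first 0
Round 3: Cedarfen=16 Dunmere=20 Elkhorn=14 Greywater=19 Hollowpine=9 → close Greywater (overflow 7)
  19÷4 = 4 each, +1 to first 3
Round 4: Cedarfen=21 Dunmere=25 Elkhorn=19 Hollowpine=13 → close Cedarfen (overflow 11)
  21÷3 = 7 each, +1 to first 0
Round 5: Dunmere=32 Elkhorn=26 Hollowpine=20 → close Dunmere (overflow 17)
  32÷2 = 16 each, +1 to first 0
Round 6: Elkhorn=42 Hollowpine=36 → close Elkhorn (overflow 28)
  42÷1 = 42 each, +1 to first 0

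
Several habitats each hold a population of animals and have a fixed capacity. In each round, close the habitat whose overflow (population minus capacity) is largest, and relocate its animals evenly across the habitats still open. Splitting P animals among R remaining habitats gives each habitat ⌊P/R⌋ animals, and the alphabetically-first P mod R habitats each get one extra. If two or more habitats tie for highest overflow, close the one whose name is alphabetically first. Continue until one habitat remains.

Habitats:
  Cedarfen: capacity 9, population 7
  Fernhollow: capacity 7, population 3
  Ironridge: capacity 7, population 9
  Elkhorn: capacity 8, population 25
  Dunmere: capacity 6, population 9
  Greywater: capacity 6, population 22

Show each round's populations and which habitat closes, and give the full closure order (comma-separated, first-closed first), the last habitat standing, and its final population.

Closure order: Elkhorn, Greywater, Dunmere, Ironridge, Cedarfen
Last habitat: Fernhollow with 75 animals

Round 1: Cedarfen=7 Dunmere=9 Elkhorn=25 Fernhollow=3 Greywater=22 Ironridge=9 → close Elkhorn (overflow 17)
  25÷5 = 5 each, +1 to first 0
Round 2: Cedarfen=12 Dunmere=14 Fernhollow=8 Greywater=27 Ironridge=14 → close Greywater (overflow 21)
  27÷4 = 6 each, +1 to first 3
Round 3: Cedarfen=19 Dunmere=21 Fernhollow=15 Ironridge=20 → close Dunmere (overflow 15)
  21÷3 = 7 each, +1 to first 0
Round 4: Cedarfen=26 Fernhollow=22 Ironridge=27 → close Ironridge (overflow 20)
  27÷2 = 13 each, +1 to first 1
Round 5: Cedarfen=40 Fernhollow=35 → close Cedarfen (overflow 31)
  40÷1 = 40 each, +1 to first 0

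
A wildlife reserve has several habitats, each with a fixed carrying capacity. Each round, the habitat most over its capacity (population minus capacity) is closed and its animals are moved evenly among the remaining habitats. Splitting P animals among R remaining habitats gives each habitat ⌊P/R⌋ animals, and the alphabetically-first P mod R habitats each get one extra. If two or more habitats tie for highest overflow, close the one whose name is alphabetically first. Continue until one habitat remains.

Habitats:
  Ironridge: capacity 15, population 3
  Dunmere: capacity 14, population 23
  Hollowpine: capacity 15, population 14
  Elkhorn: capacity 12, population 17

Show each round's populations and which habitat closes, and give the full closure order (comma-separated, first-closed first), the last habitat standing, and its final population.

Closure order: Dunmere, Elkhorn, Hollowpine
Last habitat: Ironridge with 57 animals

Round 1: Dunmere=23 Elkhorn=17 Hollowpine=14 Ironridge=3 → close Dunmere (overflow 9)
  23÷3 = 7 each, +1 to first 2
Round 2: Elkhorn=25 Hollowpine=22 Ironridge=10 → close Elkhorn (overflow 13)
  25÷2 = 12 each, +1 to first 1
Round 3: Hollowpine=35 Ironridge=22 → close Hollowpine (overflow 20)
  35÷1 = 35 each, +1 to first 0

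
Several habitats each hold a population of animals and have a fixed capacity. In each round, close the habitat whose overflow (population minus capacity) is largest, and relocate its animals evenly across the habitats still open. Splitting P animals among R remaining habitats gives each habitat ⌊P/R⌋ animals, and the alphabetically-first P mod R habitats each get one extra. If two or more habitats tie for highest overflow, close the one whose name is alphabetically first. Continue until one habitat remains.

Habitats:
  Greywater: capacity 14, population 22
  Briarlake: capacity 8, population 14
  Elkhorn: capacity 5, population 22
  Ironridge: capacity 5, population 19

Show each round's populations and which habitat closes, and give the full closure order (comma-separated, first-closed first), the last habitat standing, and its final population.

Closure order: Elkhorn, Ironridge, Greywater
Last habitat: Briarlake with 77 animals

Round 1: Briarlake=14 Elkhorn=22 Greywater=22 Ironridge=19 → close Elkhorn (overflow 17)
  22÷3 = 7 each, +1 to first 1
Round 2: Briarlake=22 Greywater=29 Ironridge=26 → close Ironridge (overflow 21)
  26÷2 = 13 each, +1 to first 0
Round 3: Briarlake=35 Greywater=42 → close Greywater (overflow 28)
  42÷1 = 42 each, +1 to first 0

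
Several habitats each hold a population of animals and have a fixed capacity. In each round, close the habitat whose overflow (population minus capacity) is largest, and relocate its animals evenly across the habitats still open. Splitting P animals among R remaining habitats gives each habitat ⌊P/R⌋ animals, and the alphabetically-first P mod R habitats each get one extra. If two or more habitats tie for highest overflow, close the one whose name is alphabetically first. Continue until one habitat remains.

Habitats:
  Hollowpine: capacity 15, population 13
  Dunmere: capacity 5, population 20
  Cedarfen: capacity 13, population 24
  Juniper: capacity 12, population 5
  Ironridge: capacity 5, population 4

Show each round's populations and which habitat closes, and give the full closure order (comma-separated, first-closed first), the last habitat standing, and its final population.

Round 1: Cedarfen=24 Dunmere=20 Hollowpine=13 Ironridge=4 Juniper=5 → close Dunmere (overflow 15)
  20÷4 = 5 each, +1 to first 0
Round 2: Cedarfen=29 Hollowpine=18 Ironridge=9 Juniper=10 → close Cedarfen (overflow 16)
  29÷3 = 9 each, +1 to first 2
Round 3: Hollowpine=28 Ironridge=19 Juniper=19 → close Ironridge (overflow 14)
  19÷2 = 9 each, +1 to first 1
Round 4: Hollowpine=38 Juniper=28 → close Hollowpine (overflow 23)
  38÷1 = 38 each, +1 to first 0

Closure order: Dunmere, Cedarfen, Ironridge, Hollowpine
Last habitat: Juniper with 66 animals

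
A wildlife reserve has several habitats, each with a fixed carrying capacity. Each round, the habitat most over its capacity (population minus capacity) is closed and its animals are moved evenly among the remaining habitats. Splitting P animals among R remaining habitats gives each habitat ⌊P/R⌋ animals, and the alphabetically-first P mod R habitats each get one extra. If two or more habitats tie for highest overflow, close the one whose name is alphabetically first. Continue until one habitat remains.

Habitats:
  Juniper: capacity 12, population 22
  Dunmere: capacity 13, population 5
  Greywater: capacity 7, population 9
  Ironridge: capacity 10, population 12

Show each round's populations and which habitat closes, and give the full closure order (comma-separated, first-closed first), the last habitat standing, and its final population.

Closure order: Juniper, Greywater, Ironridge
Last habitat: Dunmere with 48 animals

Round 1: Dunmere=5 Greywater=9 Ironridge=12 Juniper=22 → close Juniper (overflow 10)
  22÷3 = 7 each, +1 to first 1
Round 2: Dunmere=13 Greywater=16 Ironridge=19 → close Greywater (overflow 9)
  16÷2 = 8 each, +1 to first 0
Round 3: Dunmere=21 Ironridge=27 → close Ironridge (overflow 17)
  27÷1 = 27 each, +1 to first 0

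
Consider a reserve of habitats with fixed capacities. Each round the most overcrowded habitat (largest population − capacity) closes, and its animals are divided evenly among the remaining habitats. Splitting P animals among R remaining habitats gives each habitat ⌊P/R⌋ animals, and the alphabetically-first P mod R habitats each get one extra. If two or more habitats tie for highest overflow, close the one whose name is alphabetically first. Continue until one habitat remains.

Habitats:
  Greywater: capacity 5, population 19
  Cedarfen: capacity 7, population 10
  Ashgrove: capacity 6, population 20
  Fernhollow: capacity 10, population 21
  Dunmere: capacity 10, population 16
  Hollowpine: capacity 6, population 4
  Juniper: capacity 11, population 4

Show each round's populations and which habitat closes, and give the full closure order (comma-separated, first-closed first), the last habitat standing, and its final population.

Closure order: Ashgrove, Greywater, Fernhollow, Dunmere, Cedarfen, Hollowpine
Last habitat: Juniper with 94 animals

Round 1: Ashgrove=20 Cedarfen=10 Dunmere=16 Fernhollow=21 Greywater=19 Hollowpine=4 Juniper=4 → close Ashgrove (overflow 14)
  20÷6 = 3 each, +1 to first 2
Round 2: Cedarfen=14 Dunmere=20 Fernhollow=24 Greywater=22 Hollowpine=7 Juniper=7 → close Greywater (overflow 17)
  22÷5 = 4 each, +1 to first 2
Round 3: Cedarfen=19 Dunmere=25 Fernhollow=28 Hollowpine=11 Juniper=11 → close Fernhollow (overflow 18)
  28÷4 = 7 each, +1 to first 0
Round 4: Cedarfen=26 Dunmere=32 Hollowpine=18 Juniper=18 → close Dunmere (overflow 22)
  32÷3 = 10 each, +1 to first 2
Round 5: Cedarfen=37 Hollowpine=29 Juniper=28 → close Cedarfen (overflow 30)
  37÷2 = 18 each, +1 to first 1
Round 6: Hollowpine=48 Juniper=46 → close Hollowpine (overflow 42)
  48÷1 = 48 each, +1 to first 0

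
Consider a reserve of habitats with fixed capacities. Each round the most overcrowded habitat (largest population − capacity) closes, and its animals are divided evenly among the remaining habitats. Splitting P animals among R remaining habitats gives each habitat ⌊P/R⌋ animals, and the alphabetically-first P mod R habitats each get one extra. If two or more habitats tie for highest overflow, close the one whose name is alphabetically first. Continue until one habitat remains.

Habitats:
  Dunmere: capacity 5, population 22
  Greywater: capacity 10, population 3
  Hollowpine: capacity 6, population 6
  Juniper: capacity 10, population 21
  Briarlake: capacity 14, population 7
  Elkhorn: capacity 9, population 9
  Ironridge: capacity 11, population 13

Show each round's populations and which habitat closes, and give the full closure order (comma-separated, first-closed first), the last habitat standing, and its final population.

Closure order: Dunmere, Juniper, Elkhorn, Hollowpine, Ironridge, Briarlake
Last habitat: Greywater with 81 animals

Round 1: Briarlake=7 Dunmere=22 Elkhorn=9 Greywater=3 Hollowpine=6 Ironridge=13 Juniper=21 → close Dunmere (overflow 17)
  22÷6 = 3 each, +1 to first 4
Round 2: Briarlake=11 Elkhorn=13 Greywater=7 Hollowpine=10 Ironridge=16 Juniper=24 → close Juniper (overflow 14)
  24÷5 = 4 each, +1 to first 4
Round 3: Briarlake=16 Elkhorn=18 Greywater=12 Hollowpine=15 Ironridge=20 → close Elkhorn (overflow 9)
  18÷4 = 4 each, +1 to first 2
Round 4: Briarlake=21 Greywater=17 Hollowpine=19 Ironridge=24 → close Hollowpine (overflow 13)
  19÷3 = 6 each, +1 to first 1
Round 5: Briarlake=28 Greywater=23 Ironridge=30 → close Ironridge (overflow 19)
  30÷2 = 15 each, +1 to first 0
Round 6: Briarlake=43 Greywater=38 → close Briarlake (overflow 29)
  43÷1 = 43 each, +1 to first 0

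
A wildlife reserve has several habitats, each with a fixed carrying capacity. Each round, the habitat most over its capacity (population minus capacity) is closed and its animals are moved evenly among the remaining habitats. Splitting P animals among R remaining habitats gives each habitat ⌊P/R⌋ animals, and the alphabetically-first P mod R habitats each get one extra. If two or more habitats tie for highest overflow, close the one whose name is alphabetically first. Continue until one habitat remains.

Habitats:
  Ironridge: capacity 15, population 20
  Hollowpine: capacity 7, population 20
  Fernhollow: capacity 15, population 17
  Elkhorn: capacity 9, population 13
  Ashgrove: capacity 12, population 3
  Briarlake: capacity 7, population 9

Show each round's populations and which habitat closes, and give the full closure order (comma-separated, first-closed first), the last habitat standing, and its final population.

Closure order: Hollowpine, Ironridge, Elkhorn, Briarlake, Fernhollow
Last habitat: Ashgrove with 82 animals

Round 1: Ashgrove=3 Briarlake=9 Elkhorn=13 Fernhollow=17 Hollowpine=20 Ironridge=20 → close Hollowpine (overflow 13)
  20÷5 = 4 each, +1 to first 0
Round 2: Ashgrove=7 Briarlake=13 Elkhorn=17 Fernhollow=21 Ironridge=24 → close Ironridge (overflow 9)
  24÷4 = 6 each, +1 to first 0
Round 3: Ashgrove=13 Briarlake=19 Elkhorn=23 Fernhollow=27 → close Elkhorn (overflow 14)
  23÷3 = 7 each, +1 to first 2
Round 4: Ashgrove=21 Briarlake=27 Fernhollow=34 → close Briarlake (overflow 20)
  27÷2 = 13 each, +1 to first 1
Round 5: Ashgrove=35 Fernhollow=47 → close Fernhollow (overflow 32)
  47÷1 = 47 each, +1 to first 0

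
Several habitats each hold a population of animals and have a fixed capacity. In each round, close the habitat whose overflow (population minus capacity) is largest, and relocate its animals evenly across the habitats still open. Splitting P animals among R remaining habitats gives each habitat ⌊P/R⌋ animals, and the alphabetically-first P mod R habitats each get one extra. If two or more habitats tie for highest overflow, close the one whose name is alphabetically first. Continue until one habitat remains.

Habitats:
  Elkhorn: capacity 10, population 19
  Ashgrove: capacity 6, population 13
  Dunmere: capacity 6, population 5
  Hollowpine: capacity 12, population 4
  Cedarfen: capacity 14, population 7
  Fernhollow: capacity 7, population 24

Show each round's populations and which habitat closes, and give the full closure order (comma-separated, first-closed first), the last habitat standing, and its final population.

Closure order: Fernhollow, Elkhorn, Ashgrove, Dunmere, Cedarfen
Last habitat: Hollowpine with 72 animals

Round 1: Ashgrove=13 Cedarfen=7 Dunmere=5 Elkhorn=19 Fernhollow=24 Hollowpine=4 → close Fernhollow (overflow 17)
  24÷5 = 4 each, +1 to first 4
Round 2: Ashgrove=18 Cedarfen=12 Dunmere=10 Elkhorn=24 Hollowpine=8 → close Elkhorn (overflow 14)
  24÷4 = 6 each, +1 to first 0
Round 3: Ashgrove=24 Cedarfen=18 Dunmere=16 Hollowpine=14 → close Ashgrove (overflow 18)
  24÷3 = 8 each, +1 to first 0
Round 4: Cedarfen=26 Dunmere=24 Hollowpine=22 → close Dunmere (overflow 18)
  24÷2 = 12 each, +1 to first 0
Round 5: Cedarfen=38 Hollowpine=34 → close Cedarfen (overflow 24)
  38÷1 = 38 each, +1 to first 0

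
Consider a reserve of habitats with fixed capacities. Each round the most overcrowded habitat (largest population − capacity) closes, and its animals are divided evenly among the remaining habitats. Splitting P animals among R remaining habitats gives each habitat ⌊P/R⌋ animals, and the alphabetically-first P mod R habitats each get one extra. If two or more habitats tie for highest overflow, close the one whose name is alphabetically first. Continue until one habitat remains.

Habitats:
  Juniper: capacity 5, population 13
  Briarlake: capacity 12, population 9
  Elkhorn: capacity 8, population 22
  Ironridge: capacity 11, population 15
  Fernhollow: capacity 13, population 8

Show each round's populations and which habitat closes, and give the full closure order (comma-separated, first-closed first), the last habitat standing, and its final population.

Round 1: Briarlake=9 Elkhorn=22 Fernhollow=8 Ironridge=15 Juniper=13 → close Elkhorn (overflow 14)
  22÷4 = 5 each, +1 to first 2
Round 2: Briarlake=15 Fernhollow=14 Ironridge=20 Juniper=18 → close Juniper (overflow 13)
  18÷3 = 6 each, +1 to first 0
Round 3: Briarlake=21 Fernhollow=20 Ironridge=26 → close Ironridge (overflow 15)
  26÷2 = 13 each, +1 to first 0
Round 4: Briarlake=34 Fernhollow=33 → close Briarlake (overflow 22)
  34÷1 = 34 each, +1 to first 0

Closure order: Elkhorn, Juniper, Ironridge, Briarlake
Last habitat: Fernhollow with 67 animals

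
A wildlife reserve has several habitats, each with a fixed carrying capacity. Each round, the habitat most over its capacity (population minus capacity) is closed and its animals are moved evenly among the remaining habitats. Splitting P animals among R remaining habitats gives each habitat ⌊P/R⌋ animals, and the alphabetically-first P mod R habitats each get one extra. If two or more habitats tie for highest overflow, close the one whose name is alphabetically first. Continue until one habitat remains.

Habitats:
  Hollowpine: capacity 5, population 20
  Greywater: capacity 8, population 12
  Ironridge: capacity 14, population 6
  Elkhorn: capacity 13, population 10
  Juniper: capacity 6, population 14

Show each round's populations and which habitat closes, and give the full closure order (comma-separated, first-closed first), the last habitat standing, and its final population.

Round 1: Elkhorn=10 Greywater=12 Hollowpine=20 Ironridge=6 Juniper=14 → close Hollowpine (overflow 15)
  20÷4 = 5 each, +1 to first 0
Round 2: Elkhorn=15 Greywater=17 Ironridge=11 Juniper=19 → close Juniper (overflow 13)
  19÷3 = 6 each, +1 to first 1
Round 3: Elkhorn=22 Greywater=23 Ironridge=17 → close Greywater (overflow 15)
  23÷2 = 11 each, +1 to first 1
Round 4: Elkhorn=34 Ironridge=28 → close Elkhorn (overflow 21)
  34÷1 = 34 each, +1 to first 0

Closure order: Hollowpine, Juniper, Greywater, Elkhorn
Last habitat: Ironridge with 62 animals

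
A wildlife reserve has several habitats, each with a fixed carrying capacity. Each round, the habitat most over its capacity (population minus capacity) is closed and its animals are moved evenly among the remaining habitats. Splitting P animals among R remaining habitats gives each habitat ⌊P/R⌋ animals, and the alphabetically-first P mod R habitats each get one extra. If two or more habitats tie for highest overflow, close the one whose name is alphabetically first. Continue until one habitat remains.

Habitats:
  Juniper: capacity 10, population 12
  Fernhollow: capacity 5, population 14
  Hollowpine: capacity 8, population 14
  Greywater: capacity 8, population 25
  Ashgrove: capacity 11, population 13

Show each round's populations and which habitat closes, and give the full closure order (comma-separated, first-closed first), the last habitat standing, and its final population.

Round 1: Ashgrove=13 Fernhollow=14 Greywater=25 Hollowpine=14 Juniper=12 → close Greywater (overflow 17)
  25÷4 = 6 each, +1 to first 1
Round 2: Ashgrove=20 Fernhollow=20 Hollowpine=20 Juniper=18 → close Fernhollow (overflow 15)
  20÷3 = 6 each, +1 to first 2
Round 3: Ashgrove=27 Hollowpine=27 Juniper=24 → close Hollowpine (overflow 19)
  27÷2 = 13 each, +1 to first 1
Round 4: Ashgrove=41 Juniper=37 → close Ashgrove (overflow 30)
  41÷1 = 41 each, +1 to first 0

Closure order: Greywater, Fernhollow, Hollowpine, Ashgrove
Last habitat: Juniper with 78 animals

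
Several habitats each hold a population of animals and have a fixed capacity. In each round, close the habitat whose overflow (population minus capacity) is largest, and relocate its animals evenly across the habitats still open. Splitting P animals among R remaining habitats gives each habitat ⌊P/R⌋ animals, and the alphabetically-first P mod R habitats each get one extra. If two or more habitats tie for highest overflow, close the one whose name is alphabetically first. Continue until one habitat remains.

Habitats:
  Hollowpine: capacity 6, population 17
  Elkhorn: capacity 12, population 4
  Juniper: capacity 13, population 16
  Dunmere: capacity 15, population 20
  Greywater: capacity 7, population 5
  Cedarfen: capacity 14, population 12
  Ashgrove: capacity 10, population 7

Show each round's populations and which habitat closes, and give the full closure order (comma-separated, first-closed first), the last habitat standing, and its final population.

Round 1: Ashgrove=7 Cedarfen=12 Dunmere=20 Elkhorn=4 Greywater=5 Hollowpine=17 Juniper=16 → close Hollowpine (overflow 11)
  17÷6 = 2 each, +1 to first 5
Round 2: Ashgrove=10 Cedarfen=15 Dunmere=23 Elkhorn=7 Greywater=8 Juniper=18 → close Dunmere (overflow 8)
  23÷5 = 4 each, +1 to first 3
Round 3: Ashgrove=15 Cedarfen=20 Elkhorn=12 Greywater=12 Juniper=22 → close Juniper (overflow 9)
  22÷4 = 5 each, +1 to first 2
Round 4: Ashgrove=21 Cedarfen=26 Elkhorn=17 Greywater=17 → close Cedarfen (overflow 12)
  26÷3 = 8 each, +1 to first 2
Round 5: Ashgrove=30 Elkhorn=26 Greywater=25 → close Ashgrove (overflow 20)
  30÷2 = 15 each, +1 to first 0
Round 6: Elkhorn=41 Greywater=40 → close Greywater (overflow 33)
  40÷1 = 40 each, +1 to first 0

Closure order: Hollowpine, Dunmere, Juniper, Cedarfen, Ashgrove, Greywater
Last habitat: Elkhorn with 81 animals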